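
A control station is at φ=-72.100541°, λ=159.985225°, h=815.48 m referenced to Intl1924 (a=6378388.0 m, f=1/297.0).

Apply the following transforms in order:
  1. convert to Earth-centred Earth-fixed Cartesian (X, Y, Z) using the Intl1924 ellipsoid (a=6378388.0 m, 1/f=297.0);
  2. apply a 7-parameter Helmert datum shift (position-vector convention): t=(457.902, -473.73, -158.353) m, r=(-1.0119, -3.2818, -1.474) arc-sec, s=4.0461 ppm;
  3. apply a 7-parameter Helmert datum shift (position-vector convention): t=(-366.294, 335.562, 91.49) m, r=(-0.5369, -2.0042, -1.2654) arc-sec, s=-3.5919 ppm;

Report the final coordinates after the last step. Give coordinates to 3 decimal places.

start: φ=-72.100541°, λ=159.985225°, h=815.480 m
→ ECEF (a=6378388.000, f=1/297.0): X=-1847851.8469, Y=673102.7556, Z=-6048063.4671
→ Helmert 7p (PV): X=-1847300.3826, Y=672615.2832, Z=-6048278.9939
→ Helmert 7p (PV): X=-1847597.1462, Y=672944.0187, Z=-6048185.4794

X=-1847597.146 m, Y=672944.019 m, Z=-6048185.479 m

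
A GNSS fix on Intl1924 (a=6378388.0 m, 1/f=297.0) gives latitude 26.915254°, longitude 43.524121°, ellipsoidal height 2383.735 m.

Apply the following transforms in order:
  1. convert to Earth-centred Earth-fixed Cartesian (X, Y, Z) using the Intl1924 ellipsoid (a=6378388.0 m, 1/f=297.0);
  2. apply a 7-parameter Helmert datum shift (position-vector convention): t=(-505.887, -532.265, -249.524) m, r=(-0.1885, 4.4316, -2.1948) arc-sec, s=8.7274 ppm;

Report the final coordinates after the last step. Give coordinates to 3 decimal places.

start: φ=26.915254°, λ=43.524121°, h=2383.735 m
→ ECEF (a=6378388.000, f=1/297.0): X=4128275.3159, Y=3920891.3802, Z=2870964.3670
→ Helmert 7p (PV): X=4127908.8626, Y=3920352.0300, Z=2870647.6191

X=4127908.863 m, Y=3920352.030 m, Z=2870647.619 m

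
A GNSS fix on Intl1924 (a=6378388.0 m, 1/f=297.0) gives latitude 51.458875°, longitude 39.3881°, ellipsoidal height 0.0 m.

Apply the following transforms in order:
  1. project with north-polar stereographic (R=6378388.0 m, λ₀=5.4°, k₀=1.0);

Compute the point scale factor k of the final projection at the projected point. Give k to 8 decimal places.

1.12223298

start: φ=51.458875°, λ=39.388100°, h=0.000 m
→ into stereo (λ₀=5.4°): φ=51.45887500°, λ−λ₀=33.98810000°
scale k = 1.12223298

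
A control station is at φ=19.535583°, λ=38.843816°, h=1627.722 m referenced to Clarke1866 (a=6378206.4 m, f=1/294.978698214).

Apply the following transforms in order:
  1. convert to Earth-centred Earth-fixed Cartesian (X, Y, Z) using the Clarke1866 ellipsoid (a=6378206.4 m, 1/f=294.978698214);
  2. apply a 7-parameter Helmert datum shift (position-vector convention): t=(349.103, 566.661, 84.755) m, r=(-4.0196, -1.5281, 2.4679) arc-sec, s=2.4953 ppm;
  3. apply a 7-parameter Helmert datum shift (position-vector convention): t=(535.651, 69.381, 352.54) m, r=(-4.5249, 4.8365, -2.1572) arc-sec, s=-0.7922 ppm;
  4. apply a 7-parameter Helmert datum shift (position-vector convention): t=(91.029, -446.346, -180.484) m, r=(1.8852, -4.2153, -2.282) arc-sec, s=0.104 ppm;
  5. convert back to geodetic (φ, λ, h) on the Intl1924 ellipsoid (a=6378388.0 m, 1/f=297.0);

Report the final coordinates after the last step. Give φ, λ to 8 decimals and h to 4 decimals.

start: φ=19.535583°, λ=38.843816°, h=1627.722 m
→ ECEF (a=6378206.400, f=1/294.978698214): X=4684716.3096, Y=3772510.7497, Z=2119732.6216
→ Helmert 7p (PV): X=4685016.2612, Y=3773184.1842, Z=2119783.8552
→ Helmert 7p (PV): X=4685637.3669, Y=3773248.0807, Z=2119942.0881
→ Helmert 7p (PV): X=4685727.3045, Y=3772730.9122, Z=2119892.0683
→ geod (Bowring, a=6378388.000): φ=19.53331336°, λ=38.83940989°, h=2355.3544 m

φ=19.53331336°, λ=38.83940989°, h=2355.3544 m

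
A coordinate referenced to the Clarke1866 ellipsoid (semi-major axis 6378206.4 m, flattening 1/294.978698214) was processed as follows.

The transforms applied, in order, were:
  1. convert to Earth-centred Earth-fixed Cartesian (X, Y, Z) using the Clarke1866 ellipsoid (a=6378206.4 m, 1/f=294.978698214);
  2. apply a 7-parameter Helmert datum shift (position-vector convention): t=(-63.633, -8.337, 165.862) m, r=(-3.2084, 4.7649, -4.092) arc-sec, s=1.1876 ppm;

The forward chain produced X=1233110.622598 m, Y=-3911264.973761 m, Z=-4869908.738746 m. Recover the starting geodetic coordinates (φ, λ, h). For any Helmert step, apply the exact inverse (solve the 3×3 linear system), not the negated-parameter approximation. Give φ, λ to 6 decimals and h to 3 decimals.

φ=-50.091542°, λ=-72.497582°, h=1274.560 m

start: X=1233110.6226, Y=-3911264.9738, Z=-4869908.7387 m
→ Helmert⁻¹: X=1233362.8864, Y=-3911151.7703, Z=-4870101.1623
→ geod (Bowring, a=6378206.400): φ=-50.09154200°, λ=-72.49758200°, h=1274.5600 m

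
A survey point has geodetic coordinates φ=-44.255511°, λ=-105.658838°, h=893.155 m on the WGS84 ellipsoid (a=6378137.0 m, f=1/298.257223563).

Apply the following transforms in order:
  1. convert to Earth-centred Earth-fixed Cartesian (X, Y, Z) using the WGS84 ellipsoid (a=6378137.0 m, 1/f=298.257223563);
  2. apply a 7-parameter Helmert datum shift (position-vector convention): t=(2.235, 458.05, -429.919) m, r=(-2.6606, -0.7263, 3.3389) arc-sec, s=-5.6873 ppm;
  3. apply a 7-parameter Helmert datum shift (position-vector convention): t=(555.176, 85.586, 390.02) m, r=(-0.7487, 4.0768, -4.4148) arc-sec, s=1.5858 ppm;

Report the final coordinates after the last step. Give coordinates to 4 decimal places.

X=-1234729.0353 m, Y=-4406006.5238 m, Z=-4429022.5081 m

start: φ=-44.255511°, λ=-105.658838°, h=893.155 m
→ ECEF (a=6378137.000, f=1/298.257223563): X=-1235196.5840, Y=-4406501.4664, Z=-4429093.6689
→ Helmert 7p (PV): X=-1235100.3988, Y=-4406095.4802, Z=-4429445.9088
→ Helmert 7p (PV): X=-1234729.0353, Y=-4406006.5238, Z=-4429022.5081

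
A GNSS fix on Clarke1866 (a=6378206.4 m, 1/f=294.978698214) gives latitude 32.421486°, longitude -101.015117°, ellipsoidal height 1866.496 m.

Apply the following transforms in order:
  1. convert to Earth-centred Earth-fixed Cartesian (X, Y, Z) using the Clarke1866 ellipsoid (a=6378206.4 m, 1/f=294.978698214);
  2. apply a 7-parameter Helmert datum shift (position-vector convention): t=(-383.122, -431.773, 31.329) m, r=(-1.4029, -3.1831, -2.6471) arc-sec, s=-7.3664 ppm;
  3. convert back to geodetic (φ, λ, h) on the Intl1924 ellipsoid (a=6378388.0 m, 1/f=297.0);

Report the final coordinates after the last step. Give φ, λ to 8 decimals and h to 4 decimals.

start: φ=32.421486°, λ=-101.015117°, h=1866.496 m
→ ECEF (a=6378206.400, f=1/294.978698214): X=-1030016.2943, Y=-5291520.2759, Z=3400796.5442
→ Helmert 7p (PV): X=-1030512.2181, Y=-5291876.7206, Z=3400822.9161
→ geod (Bowring, a=6378388.000): φ=32.41834364°, λ=-101.01956654°, h=2032.3623 m

φ=32.41834364°, λ=-101.01956654°, h=2032.3623 m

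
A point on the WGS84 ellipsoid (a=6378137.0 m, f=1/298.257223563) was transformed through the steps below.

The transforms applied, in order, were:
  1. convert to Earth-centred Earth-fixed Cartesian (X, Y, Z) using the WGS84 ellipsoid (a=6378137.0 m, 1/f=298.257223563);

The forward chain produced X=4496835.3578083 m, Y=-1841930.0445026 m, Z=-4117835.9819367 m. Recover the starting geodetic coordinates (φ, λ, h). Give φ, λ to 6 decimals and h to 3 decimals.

φ=-40.467437°, λ=-22.274293°, h=348.728 m

start: X=4496835.3578, Y=-1841930.0445, Z=-4117835.9819 m
→ geod (Bowring, a=6378137.000): φ=-40.46743700°, λ=-22.27429300°, h=348.7280 m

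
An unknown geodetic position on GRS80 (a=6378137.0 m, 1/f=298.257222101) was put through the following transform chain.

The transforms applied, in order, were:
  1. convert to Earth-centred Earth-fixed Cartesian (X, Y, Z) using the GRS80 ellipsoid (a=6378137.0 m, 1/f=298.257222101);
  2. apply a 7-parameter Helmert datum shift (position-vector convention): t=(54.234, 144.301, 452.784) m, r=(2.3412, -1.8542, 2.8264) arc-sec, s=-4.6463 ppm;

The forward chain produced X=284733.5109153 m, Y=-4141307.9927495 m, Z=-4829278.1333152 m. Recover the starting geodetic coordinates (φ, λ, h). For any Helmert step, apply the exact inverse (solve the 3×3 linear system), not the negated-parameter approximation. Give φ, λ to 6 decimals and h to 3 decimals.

φ=-49.509901°, λ=-86.069166°, h=2809.911 m

start: X=284733.5109, Y=-4141307.9927, Z=-4829278.1333 m
→ Helmert⁻¹: X=284580.4329, Y=-4141530.2552, Z=-4829708.9077
→ geod (Bowring, a=6378137.000): φ=-49.50990100°, λ=-86.06916600°, h=2809.9110 m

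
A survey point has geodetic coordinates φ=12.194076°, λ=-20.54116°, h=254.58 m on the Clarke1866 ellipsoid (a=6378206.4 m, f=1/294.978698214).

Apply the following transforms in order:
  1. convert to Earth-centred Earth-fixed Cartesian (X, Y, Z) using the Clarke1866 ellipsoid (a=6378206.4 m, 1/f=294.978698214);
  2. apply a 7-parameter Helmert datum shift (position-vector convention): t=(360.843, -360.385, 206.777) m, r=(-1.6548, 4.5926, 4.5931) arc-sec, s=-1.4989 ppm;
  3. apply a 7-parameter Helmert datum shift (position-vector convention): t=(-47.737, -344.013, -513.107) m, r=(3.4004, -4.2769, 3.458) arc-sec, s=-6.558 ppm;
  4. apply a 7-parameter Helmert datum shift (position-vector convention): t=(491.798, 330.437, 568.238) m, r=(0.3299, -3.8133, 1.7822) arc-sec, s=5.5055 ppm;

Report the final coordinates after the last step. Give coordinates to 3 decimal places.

start: φ=12.194076°, λ=-20.541160°, h=254.580 m
→ ECEF (a=6378206.400, f=1/294.978698214): X=5839039.8569, Y=-2187909.8326, Z=1338365.5269
→ Helmert 7p (PV): X=5839470.4674, Y=-2188126.1775, Z=1338457.8415
→ Helmert 7p (PV): X=5839393.3658, Y=-2188380.0086, Z=1338020.9651
→ Helmert 7p (PV): X=5839911.4844, Y=-2188013.3051, Z=1338701.0253

X=5839911.484 m, Y=-2188013.305 m, Z=1338701.025 m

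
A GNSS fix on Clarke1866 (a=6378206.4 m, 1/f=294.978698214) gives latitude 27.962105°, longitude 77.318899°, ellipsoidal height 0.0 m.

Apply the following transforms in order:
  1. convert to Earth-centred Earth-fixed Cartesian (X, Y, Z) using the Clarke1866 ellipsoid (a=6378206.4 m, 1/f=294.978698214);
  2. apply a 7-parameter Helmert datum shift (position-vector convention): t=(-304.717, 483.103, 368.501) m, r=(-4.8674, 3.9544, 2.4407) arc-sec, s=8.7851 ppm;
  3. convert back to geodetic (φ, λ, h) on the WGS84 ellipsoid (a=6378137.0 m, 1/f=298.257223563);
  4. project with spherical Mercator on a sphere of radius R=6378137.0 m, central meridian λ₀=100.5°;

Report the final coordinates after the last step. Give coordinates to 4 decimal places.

start: φ=27.962105°, λ=77.318899°, h=0.000 m
→ ECEF (a=6378206.400, f=1/294.978698214): X=1237634.2195, Y=5500274.9021, Z=2972631.0455
→ Helmert 7p (PV): X=1237332.2810, Y=5500891.1187, Z=2972872.1382
→ geod (Bowring, a=6378137.000): φ=27.95998859°, λ=77.32326704°, h=602.7518 m
→ merc (R=6378137.0, λ₀=100.5°): E=-2580022.1112, N=3243930.2022

E=-2580022.1112 m, N=3243930.2022 m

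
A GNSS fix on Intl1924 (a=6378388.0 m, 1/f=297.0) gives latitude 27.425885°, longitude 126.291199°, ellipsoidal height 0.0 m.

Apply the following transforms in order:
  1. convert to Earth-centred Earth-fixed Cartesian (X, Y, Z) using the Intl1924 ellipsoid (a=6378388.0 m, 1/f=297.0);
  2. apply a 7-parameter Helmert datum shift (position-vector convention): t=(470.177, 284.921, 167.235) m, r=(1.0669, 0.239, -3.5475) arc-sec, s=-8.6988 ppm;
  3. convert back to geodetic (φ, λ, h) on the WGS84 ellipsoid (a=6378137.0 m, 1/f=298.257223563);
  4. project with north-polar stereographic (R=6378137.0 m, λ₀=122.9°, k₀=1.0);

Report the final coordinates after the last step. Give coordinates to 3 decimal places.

start: φ=27.425885°, λ=126.291199°, h=0.000 m
→ ECEF (a=6378388.000, f=1/297.0): X=-3353376.4536, Y=4566538.8644, Z=2920223.5660
→ Helmert 7p (PV): X=-3352795.1844, Y=4566826.6308, Z=2920392.9043
→ geod (Bowring, a=6378137.000): φ=27.42703431°, λ=126.28473827°, h=210.1953 m
→ stereo (R=6378137.0, λ₀=122.9°): E=457670.8110, N=-7738292.4445

E=457670.811 m, N=-7738292.444 m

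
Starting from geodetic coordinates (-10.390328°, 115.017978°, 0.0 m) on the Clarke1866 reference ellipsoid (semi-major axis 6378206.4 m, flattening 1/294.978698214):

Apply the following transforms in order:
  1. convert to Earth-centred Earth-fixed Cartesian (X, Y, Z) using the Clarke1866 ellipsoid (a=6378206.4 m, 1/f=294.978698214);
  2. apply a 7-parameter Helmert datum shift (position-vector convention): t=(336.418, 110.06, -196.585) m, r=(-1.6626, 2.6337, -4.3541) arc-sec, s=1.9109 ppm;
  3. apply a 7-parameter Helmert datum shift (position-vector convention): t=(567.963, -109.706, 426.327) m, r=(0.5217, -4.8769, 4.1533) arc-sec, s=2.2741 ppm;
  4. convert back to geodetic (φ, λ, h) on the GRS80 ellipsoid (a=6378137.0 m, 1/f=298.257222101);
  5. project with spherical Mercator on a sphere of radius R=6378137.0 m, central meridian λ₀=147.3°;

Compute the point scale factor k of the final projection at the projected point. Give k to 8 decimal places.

start: φ=-10.390328°, λ=115.017978°, h=0.000 m
→ ECEF (a=6378206.400, f=1/294.978698214): X=-2653420.7952, Y=5685620.8642, Z=-1142668.9551
→ Helmert 7p (PV): X=-2652984.0183, Y=5685788.5902, Z=-1142879.6724
→ Helmert 7p (PV): X=-2652509.5543, Y=5685641.2849, Z=-1142504.2904
→ geod (Bowring, a=6378137.000): φ=-10.38870100°, λ=115.01035816°, h=-328.7997 m
→ into merc (λ₀=147.3°): φ=-10.38870100°, λ−λ₀=-32.28964184°
scale k = 1.01666616

1.01666616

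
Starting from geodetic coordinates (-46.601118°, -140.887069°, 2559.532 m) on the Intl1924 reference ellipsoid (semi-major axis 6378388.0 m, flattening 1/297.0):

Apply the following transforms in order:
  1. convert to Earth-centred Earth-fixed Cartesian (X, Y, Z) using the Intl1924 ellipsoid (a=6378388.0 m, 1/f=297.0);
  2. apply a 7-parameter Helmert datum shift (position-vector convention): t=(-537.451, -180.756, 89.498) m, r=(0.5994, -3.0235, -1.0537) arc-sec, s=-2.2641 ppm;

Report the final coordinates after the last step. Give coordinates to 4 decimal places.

X=-3408228.6061 m, Y=-2770826.1404 m, Z=-4613313.1170 m

start: φ=-46.601118°, λ=-140.887069°, h=2559.532 m
→ ECEF (a=6378388.000, f=1/297.0): X=-3407752.3406, Y=-2770682.4722, Z=-4613355.0567
→ Helmert 7p (PV): X=-3408228.6061, Y=-2770826.1404, Z=-4613313.1170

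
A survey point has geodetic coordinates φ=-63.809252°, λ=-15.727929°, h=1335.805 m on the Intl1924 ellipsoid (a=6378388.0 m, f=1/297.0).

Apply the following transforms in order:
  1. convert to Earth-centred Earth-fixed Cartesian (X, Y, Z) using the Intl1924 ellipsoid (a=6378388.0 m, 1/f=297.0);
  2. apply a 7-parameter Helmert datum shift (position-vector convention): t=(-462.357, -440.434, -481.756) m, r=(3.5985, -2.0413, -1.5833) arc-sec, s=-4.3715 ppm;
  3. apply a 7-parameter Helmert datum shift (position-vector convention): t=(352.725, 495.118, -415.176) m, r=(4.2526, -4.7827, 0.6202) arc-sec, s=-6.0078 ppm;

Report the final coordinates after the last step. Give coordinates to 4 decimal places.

X=2717749.4285 m, Y=-765074.2806 m, Z=-5702464.5976 m

start: φ=-63.809252°, λ=-15.727929°, h=1335.805 m
→ ECEF (a=6378388.000, f=1/297.0): X=2717702.1962, Y=-765341.2522, Z=-5701687.6105
→ Helmert 7p (PV): X=2717278.5105, Y=-765699.7303, Z=-5702130.8980
→ Helmert 7p (PV): X=2717749.4285, Y=-765074.2806, Z=-5702464.5976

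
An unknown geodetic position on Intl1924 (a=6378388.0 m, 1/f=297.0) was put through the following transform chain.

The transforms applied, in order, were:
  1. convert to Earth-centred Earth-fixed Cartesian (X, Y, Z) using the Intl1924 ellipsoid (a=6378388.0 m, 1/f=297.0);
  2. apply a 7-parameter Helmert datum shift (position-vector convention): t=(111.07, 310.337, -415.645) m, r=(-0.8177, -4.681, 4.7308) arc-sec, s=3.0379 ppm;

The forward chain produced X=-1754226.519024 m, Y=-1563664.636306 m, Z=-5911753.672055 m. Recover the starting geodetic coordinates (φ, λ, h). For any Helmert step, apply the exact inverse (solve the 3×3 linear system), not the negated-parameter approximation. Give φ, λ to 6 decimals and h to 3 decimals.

φ=-68.449487°, λ=-138.287222°, h=1567.587 m

start: X=-1754226.5190, Y=-1563664.6363, Z=-5911753.6721 m
→ Helmert⁻¹: X=-1754502.2801, Y=-1563906.5474, Z=-5911286.4520
→ geod (Bowring, a=6378388.000): φ=-68.44948700°, λ=-138.28722200°, h=1567.5870 m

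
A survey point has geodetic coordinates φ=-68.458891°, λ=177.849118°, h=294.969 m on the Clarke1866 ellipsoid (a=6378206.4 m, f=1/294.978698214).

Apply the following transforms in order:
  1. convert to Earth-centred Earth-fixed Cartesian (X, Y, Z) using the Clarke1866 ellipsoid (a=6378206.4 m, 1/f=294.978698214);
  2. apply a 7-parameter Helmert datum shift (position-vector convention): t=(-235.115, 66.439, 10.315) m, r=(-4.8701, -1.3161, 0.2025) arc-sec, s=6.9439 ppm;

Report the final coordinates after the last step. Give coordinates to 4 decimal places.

start: φ=-68.458891°, λ=177.849118°, h=294.969 m
→ ECEF (a=6378206.400, f=1/294.978698214): X=-2347218.6109, Y=88155.9378, Z=-5910164.4115
→ Helmert 7p (PV): X=-2347432.4004, Y=88081.1392, Z=-5910212.1944

X=-2347432.4004 m, Y=88081.1392 m, Z=-5910212.1944 m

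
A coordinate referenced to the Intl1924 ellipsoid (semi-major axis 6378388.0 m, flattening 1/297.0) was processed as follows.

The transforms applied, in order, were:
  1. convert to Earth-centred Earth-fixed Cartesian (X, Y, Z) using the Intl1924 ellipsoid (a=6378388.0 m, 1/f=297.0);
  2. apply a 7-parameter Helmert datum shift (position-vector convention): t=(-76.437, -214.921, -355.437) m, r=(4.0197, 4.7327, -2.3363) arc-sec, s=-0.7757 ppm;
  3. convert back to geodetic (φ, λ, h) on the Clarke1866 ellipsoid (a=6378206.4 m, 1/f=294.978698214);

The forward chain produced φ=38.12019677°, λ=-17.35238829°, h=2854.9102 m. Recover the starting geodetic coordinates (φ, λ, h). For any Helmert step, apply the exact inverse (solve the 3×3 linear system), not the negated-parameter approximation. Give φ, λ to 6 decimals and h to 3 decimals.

φ=38.122975°, λ=-17.348616°, h=2849.491 m

start: φ=38.120197°, λ=-17.352388°, h=2854.910 m
→ ECEF (a=6378206.400, f=1/294.978698214): X=4797809.3350, Y=-1499165.0138, Z=3917516.3451
→ Helmert⁻¹: X=4797816.5725, Y=-1498820.5576, Z=3918014.1151
→ geod (Bowring, a=6378388.000): φ=38.12297500°, λ=-17.34861600°, h=2849.4910 m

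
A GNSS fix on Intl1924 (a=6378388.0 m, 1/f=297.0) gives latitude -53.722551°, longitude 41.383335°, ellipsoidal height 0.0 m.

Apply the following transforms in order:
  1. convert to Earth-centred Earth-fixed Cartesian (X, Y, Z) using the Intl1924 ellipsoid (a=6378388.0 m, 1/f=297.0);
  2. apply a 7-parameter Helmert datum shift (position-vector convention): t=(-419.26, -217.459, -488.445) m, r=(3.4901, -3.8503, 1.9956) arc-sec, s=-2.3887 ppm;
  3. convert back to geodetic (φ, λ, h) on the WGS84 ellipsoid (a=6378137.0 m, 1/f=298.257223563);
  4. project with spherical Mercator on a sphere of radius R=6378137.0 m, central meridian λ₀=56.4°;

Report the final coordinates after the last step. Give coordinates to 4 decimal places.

start: φ=-53.722551°, λ=41.383335°, h=0.000 m
→ ECEF (a=6378388.000, f=1/297.0): X=2837900.8888, Y=2500479.5674, Z=-5118635.0740
→ Helmert 7p (PV): X=2837546.2062, Y=2500370.2016, Z=-5119016.0086
→ geod (Bowring, a=6378137.000): φ=-53.72624323°, λ=41.38564411°, h=298.5576 m
→ merc (R=6378137.0, λ₀=56.4°): E=-1671390.4517, N=-7118479.5769

E=-1671390.4517 m, N=-7118479.5769 m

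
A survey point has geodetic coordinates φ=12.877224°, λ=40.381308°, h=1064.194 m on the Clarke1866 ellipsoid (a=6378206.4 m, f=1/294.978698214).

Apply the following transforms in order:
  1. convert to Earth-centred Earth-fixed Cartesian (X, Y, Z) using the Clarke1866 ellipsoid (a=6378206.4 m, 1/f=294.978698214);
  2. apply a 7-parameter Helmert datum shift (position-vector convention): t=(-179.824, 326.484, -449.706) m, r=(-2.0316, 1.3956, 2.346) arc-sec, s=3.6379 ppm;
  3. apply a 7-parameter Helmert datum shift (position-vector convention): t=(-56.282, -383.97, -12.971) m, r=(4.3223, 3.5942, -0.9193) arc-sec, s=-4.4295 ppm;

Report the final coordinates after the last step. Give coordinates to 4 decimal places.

start: φ=12.877224°, λ=40.381308°, h=1064.194 m
→ ECEF (a=6378206.400, f=1/294.978698214): X=4737989.0962, Y=4029680.2412, Z=1412316.9038
→ Helmert 7p (PV): X=4737790.2317, Y=4030089.1842, Z=1411800.5876
→ Helmert 7p (PV): X=4737755.5260, Y=4029636.6629, Z=1411783.2571

X=4737755.5260 m, Y=4029636.6629 m, Z=1411783.2571 m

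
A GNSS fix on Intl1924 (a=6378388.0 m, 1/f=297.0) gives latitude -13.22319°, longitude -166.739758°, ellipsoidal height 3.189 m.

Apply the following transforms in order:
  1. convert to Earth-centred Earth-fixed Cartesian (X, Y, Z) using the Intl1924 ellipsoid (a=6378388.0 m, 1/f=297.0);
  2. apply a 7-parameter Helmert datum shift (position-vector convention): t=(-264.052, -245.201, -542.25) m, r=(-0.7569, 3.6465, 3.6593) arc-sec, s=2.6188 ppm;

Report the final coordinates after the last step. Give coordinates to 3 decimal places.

X=-6045070.500 m, Y=-1424861.164 m, Z=-1449904.825 m

start: φ=-13.223190°, λ=-166.739758°, h=3.189 m
→ ECEF (a=6378388.000, f=1/297.0): X=-6044790.2649, Y=-1424499.6741, Z=-1449470.8708
→ Helmert 7p (PV): X=-6045070.5000, Y=-1424861.1641, Z=-1449904.8249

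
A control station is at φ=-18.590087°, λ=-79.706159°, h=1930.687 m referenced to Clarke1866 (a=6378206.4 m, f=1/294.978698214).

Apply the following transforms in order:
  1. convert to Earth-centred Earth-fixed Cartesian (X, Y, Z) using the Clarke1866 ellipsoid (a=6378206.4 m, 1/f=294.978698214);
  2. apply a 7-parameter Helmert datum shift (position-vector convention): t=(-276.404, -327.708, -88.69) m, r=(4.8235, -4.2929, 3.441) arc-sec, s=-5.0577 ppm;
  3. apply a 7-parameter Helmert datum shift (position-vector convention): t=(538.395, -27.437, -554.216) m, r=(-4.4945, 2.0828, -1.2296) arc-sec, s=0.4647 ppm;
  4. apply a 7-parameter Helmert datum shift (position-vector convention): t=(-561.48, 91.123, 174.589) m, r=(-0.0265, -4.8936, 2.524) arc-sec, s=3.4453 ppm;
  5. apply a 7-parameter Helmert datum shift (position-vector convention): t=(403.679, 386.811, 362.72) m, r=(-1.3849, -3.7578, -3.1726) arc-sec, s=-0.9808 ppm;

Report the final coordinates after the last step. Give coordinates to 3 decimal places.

start: φ=-18.590087°, λ=-79.706159°, h=1930.687 m
→ ECEF (a=6378206.400, f=1/294.978698214): X=1080992.8717, Y=-5951956.3727, Z=-2020889.8836
→ Helmert 7p (PV): X=1080852.3527, Y=-5952188.6858, Z=-2021085.0401
→ Helmert 7p (PV): X=1081335.3591, Y=-5952269.3714, Z=-2021521.4115
→ Helmert 7p (PV): X=1080898.4014, Y=-5952185.7834, Z=-2021327.3679
→ Helmert 7p (PV): X=1081246.2937, Y=-5951823.3316, Z=-2020903.0092

X=1081246.294 m, Y=-5951823.332 m, Z=-2020903.009 m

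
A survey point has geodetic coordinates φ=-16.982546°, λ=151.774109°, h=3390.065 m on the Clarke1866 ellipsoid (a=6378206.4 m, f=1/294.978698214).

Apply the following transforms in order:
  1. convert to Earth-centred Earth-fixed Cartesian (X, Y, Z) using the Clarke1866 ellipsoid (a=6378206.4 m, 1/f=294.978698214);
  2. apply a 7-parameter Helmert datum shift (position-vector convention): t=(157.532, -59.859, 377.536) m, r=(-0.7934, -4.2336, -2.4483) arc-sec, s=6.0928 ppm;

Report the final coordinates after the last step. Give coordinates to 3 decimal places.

X=-5378927.814 m, Y=2887406.244 m, Z=-1851619.130 m

start: φ=-16.982546°, λ=151.774109°, h=3390.065 m
→ ECEF (a=6378206.400, f=1/294.978698214): X=-5379124.8549, Y=2887391.7855, Z=-1851863.8692
→ Helmert 7p (PV): X=-5378927.8143, Y=2887406.2445, Z=-1851619.1302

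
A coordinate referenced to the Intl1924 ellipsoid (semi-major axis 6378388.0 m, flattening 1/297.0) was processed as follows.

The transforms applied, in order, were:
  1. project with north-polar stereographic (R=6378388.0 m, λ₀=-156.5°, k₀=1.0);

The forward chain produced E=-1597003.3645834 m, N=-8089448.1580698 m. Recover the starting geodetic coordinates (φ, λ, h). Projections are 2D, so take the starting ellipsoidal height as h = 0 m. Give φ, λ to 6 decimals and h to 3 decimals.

start: E=-1597003.3646, N=-8089448.1581 m
→ stereo⁻¹: φ=24.24527900°, λ=-167.66761900°

φ=24.245279°, λ=-167.667619°, h=0.000 m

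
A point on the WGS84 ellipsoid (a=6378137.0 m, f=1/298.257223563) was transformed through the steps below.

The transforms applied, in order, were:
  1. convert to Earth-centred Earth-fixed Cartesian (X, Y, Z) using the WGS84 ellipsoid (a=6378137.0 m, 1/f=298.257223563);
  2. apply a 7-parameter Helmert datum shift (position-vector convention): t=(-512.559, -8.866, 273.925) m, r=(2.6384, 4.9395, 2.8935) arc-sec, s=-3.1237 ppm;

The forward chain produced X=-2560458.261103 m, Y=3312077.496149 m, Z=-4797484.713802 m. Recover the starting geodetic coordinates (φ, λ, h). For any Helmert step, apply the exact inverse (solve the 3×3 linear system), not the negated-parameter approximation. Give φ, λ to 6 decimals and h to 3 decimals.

φ=-49.087023°, λ=127.699272°, h=1289.966 m

start: X=-2560458.2611, Y=3312077.4961, Z=-4797484.7138 m
→ Helmert⁻¹: X=-2559792.3401, Y=3312071.2459, Z=-4797877.2917
→ geod (Bowring, a=6378137.000): φ=-49.08702300°, λ=127.69927200°, h=1289.9660 m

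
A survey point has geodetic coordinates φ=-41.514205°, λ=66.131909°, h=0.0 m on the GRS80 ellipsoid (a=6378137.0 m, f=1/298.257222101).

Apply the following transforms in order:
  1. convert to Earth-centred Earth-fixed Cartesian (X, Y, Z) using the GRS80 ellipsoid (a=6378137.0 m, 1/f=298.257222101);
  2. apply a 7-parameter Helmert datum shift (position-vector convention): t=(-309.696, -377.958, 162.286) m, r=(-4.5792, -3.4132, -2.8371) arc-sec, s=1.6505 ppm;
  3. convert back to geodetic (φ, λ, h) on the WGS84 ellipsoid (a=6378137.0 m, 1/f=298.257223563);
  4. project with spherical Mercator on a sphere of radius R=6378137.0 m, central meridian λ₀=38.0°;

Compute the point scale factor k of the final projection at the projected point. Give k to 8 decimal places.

1.33553690

start: φ=-41.514205°, λ=66.131909°, h=0.000 m
→ ECEF (a=6378137.000, f=1/298.257222101): X=1935329.2805, Y=4373893.4833, Z=-4205353.7263
→ Helmert 7p (PV): X=1935152.5291, Y=4373402.7631, Z=-4205263.4591
→ geod (Bowring, a=6378137.000): φ=-41.51670147°, λ=66.13146661°, h=-449.3993 m
→ into merc (λ₀=38.0°): φ=-41.51670147°, λ−λ₀=28.13146661°
scale k = 1.33553690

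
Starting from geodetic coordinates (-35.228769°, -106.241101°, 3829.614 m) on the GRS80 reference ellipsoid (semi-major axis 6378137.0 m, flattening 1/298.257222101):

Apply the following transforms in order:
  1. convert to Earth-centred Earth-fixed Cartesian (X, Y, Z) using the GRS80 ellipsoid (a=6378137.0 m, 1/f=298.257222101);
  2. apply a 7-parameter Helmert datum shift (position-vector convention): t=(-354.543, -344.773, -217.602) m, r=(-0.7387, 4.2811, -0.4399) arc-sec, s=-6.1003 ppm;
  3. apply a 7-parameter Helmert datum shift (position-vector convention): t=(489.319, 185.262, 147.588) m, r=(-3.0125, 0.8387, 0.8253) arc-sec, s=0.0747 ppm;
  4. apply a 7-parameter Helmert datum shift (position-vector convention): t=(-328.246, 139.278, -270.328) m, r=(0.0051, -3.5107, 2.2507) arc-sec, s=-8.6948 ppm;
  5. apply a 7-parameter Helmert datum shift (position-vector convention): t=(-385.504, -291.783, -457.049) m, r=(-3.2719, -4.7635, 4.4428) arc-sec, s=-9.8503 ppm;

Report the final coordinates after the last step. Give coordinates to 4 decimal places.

X=-1459952.2705 m, Y=-5011048.3716 m, Z=-3661396.4281 m

start: φ=-35.228769°, λ=-106.241101°, h=3829.614 m
→ ECEF (a=6378137.000, f=1/298.257222101): X=-1459637.1147, Y=-5010684.8145, Z=-3660837.1544
→ Helmert 7p (PV): X=-1460069.4212, Y=-5011009.0184, Z=-3660984.1844
→ Helmert 7p (PV): X=-1459575.0474, Y=-5010883.4415, Z=-3660757.7472
→ Helmert 7p (PV): X=-1459773.6191, Y=-5010716.4306, Z=-3661021.2118
→ Helmert 7p (PV): X=-1459952.2705, Y=-5011048.3716, Z=-3661396.4281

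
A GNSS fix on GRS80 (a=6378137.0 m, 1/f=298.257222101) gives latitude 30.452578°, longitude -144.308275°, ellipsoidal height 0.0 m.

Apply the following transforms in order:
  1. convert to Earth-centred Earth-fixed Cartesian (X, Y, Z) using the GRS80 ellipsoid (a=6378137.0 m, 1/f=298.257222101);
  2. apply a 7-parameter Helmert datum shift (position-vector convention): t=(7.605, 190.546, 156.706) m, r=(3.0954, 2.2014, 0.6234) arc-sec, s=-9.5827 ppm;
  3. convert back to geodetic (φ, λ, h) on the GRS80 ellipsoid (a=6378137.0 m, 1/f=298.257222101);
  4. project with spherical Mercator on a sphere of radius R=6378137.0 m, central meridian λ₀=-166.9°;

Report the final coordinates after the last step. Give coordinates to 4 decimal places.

E=2514812.9647 m, N=3562084.3876 m

start: φ=30.452578°, λ=-144.308275°, h=0.000 m
→ ECEF (a=6378137.000, f=1/298.257222101): X=-4469359.1770, Y=-3210581.6774, Z=3213723.6618
→ Helmert 7p (PV): X=-4469264.7414, Y=-3210422.1007, Z=3213849.0908
→ geod (Bowring, a=6378137.000): φ=30.45432963°, λ=-144.30905077°, h=-82.8006 m
→ merc (R=6378137.0, λ₀=-166.9°): E=2514812.9647, N=3562084.3876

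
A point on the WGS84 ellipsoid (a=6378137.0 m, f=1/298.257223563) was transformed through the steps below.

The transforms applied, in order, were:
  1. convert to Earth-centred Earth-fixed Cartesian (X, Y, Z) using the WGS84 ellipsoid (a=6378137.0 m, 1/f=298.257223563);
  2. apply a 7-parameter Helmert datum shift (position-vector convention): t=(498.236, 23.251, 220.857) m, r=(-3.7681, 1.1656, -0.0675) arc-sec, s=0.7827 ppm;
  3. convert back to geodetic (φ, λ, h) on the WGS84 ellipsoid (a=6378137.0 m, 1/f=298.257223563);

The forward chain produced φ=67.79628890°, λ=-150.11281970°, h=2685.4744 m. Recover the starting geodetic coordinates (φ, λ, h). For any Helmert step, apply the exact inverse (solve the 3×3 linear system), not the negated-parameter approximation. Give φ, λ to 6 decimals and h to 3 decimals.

start: φ=67.796289°, λ=-150.112820°, h=2685.474 m
→ ECEF (a=6378137.000, f=1/298.257223563): X=-2096654.1181, Y=-1205005.4368, Z=5885030.5589
→ Helmert⁻¹: X=-2097183.5731, Y=-1205135.9354, Z=5884771.2290
→ geod (Bowring, a=6378137.000): φ=67.79106200°, λ=-150.11638900°, h=2643.4490 m

φ=67.791062°, λ=-150.116389°, h=2643.449 m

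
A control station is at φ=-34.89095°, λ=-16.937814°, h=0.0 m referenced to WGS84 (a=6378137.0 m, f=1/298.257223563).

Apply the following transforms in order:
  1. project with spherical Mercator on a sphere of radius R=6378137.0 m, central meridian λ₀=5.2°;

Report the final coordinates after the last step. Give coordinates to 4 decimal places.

E=-2464370.1818 m, N=-4149071.5418 m

start: φ=-34.890950°, λ=-16.937814°, h=0.000 m
→ merc (R=6378137.0, λ₀=5.2°): E=-2464370.1818, N=-4149071.5418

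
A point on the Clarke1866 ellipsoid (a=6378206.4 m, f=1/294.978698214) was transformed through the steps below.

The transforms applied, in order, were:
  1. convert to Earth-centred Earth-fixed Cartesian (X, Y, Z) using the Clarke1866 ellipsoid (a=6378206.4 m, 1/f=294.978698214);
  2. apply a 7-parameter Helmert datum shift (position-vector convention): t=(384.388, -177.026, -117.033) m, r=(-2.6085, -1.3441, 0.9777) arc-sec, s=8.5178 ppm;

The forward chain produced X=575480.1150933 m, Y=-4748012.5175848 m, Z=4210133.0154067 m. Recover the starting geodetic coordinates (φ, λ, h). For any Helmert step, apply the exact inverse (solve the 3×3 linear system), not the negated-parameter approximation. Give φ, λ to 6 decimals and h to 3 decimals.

start: X=575480.1151, Y=-4748012.5176, Z=4210133.0154 m
→ Helmert⁻¹: X=575095.7586, Y=-4747851.0199, Z=4210150.3960
→ geod (Bowring, a=6378206.400): φ=41.55091100°, λ=-83.09354600°, h=2932.1750 m

φ=41.550911°, λ=-83.093546°, h=2932.175 m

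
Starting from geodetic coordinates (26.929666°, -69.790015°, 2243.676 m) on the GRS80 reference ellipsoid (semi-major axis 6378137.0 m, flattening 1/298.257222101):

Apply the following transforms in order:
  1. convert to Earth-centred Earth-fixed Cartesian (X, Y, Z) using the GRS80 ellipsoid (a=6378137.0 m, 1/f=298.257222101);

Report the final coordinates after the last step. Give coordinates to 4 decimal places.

X=1966513.5136 m, Y=-5341954.2660 m, Z=2872285.7532 m

start: φ=26.929666°, λ=-69.790015°, h=2243.676 m
→ ECEF (a=6378137.000, f=1/298.257222101): X=1966513.5136, Y=-5341954.2660, Z=2872285.7532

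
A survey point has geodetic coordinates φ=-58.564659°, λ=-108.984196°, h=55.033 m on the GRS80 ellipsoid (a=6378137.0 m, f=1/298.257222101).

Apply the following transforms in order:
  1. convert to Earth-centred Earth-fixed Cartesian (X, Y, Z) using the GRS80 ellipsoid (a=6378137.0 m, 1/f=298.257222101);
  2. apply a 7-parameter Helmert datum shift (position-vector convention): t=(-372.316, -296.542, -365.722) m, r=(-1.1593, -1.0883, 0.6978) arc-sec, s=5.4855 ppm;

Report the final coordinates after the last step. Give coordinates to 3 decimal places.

X=-1085106.355 m, Y=-3153566.268 m, Z=-5419233.081 m

start: φ=-58.564659°, λ=-108.984196°, h=55.033 m
→ ECEF (a=6378137.000, f=1/298.257222101): X=-1084767.3469, Y=-3153218.3027, Z=-5418849.6330
→ Helmert 7p (PV): X=-1085106.3547, Y=-3153566.2680, Z=-5419233.0810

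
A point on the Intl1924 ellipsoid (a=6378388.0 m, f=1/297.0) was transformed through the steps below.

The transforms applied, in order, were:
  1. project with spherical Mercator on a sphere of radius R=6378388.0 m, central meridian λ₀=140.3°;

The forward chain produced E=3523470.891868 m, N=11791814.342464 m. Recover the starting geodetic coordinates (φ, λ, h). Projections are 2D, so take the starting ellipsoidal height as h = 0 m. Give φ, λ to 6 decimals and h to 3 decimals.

start: E=3523470.8919, N=11791814.3425 m
→ merc⁻¹: φ=72.10564500°, λ=171.95063200°

φ=72.105645°, λ=171.950632°, h=0.000 m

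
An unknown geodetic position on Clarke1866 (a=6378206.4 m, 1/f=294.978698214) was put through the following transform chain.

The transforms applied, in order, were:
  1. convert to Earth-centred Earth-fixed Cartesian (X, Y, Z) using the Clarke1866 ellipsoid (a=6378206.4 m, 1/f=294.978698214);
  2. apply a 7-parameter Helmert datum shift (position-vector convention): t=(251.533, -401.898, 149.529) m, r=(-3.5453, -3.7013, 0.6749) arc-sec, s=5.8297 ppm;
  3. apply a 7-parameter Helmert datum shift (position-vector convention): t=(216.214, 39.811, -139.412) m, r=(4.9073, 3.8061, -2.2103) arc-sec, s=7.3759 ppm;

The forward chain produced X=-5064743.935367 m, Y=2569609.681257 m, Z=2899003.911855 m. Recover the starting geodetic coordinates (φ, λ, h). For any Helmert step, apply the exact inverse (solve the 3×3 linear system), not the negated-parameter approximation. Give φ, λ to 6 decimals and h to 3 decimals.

φ=27.197203°, λ=153.098073°, h=3130.246 m

start: X=-5064743.9354, Y=2569609.6813, Z=2899003.9119 m
→ Helmert⁻¹: X=-5065003.8192, Y=2569565.6118, Z=2898967.3451
→ Helmert⁻¹: X=-5065165.3950, Y=2569919.2738, Z=2898935.9803
→ geod (Bowring, a=6378206.400): φ=27.19720300°, λ=153.09807300°, h=3130.2460 m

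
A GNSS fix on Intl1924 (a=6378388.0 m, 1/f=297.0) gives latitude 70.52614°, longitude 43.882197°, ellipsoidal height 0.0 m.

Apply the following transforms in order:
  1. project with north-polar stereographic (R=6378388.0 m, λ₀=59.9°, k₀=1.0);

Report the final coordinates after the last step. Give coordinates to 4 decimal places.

E=-604029.2637 m, N=-2104032.7374 m

start: φ=70.526140°, λ=43.882197°, h=0.000 m
→ stereo (R=6378388.0, λ₀=59.9°): E=-604029.2637, N=-2104032.7374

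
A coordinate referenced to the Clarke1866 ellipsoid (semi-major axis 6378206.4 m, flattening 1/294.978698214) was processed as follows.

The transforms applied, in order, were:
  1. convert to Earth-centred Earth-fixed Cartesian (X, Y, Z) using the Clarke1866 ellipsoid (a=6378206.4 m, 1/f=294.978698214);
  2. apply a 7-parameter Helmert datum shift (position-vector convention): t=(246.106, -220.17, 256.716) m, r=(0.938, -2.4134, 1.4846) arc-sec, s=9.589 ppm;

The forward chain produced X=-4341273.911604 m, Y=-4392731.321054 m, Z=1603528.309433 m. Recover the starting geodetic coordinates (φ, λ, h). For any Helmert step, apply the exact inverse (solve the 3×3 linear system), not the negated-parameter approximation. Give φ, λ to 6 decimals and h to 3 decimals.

φ=14.648120°, λ=-134.665835°, h=3811.872 m

start: X=-4341273.9116, Y=-4392731.3211, Z=1603528.3094 m
→ Helmert⁻¹: X=-4341491.2422, Y=-4392430.4924, Z=1603326.9922
→ geod (Bowring, a=6378206.400): φ=14.64812000°, λ=-134.66583500°, h=3811.8720 m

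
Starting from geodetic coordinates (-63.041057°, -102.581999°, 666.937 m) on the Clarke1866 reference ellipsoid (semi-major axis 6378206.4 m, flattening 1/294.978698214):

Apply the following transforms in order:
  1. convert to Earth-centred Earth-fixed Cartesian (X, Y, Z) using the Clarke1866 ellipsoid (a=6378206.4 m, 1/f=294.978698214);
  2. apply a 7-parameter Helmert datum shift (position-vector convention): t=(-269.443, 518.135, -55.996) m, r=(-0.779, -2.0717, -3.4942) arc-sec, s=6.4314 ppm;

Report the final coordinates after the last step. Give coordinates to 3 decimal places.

start: φ=-63.041057°, λ=-102.581999°, h=666.937 m
→ ECEF (a=6378206.400, f=1/294.978698214): X=-631656.6242, Y=-2830045.5039, Z=-5662454.8768
→ Helmert 7p (PV): X=-631921.1986, Y=-2829556.2550, Z=-5662542.9463

X=-631921.199 m, Y=-2829556.255 m, Z=-5662542.946 m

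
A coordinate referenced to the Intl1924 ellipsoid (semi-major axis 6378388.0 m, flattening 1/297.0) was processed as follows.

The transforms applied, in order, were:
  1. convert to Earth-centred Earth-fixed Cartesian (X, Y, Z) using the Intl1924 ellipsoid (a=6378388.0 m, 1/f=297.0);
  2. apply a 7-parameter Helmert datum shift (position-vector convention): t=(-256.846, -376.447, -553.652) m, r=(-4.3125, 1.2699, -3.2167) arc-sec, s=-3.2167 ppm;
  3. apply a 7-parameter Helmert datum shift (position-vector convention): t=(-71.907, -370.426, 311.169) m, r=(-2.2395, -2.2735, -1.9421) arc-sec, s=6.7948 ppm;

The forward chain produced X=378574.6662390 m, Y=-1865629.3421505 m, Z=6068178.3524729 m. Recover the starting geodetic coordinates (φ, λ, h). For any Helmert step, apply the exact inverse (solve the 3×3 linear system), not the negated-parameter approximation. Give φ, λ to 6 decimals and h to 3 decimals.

φ=72.697381°, λ=-78.513934°, h=953.265 m

start: X=378574.6662, Y=-1865629.3422, Z=6068178.3525 m
→ Helmert⁻¹: X=378728.4441, Y=-1865308.5568, Z=6067801.5270
→ Helmert⁻¹: X=378978.2342, Y=-1865059.0729, Z=6068338.0385
→ geod (Bowring, a=6378388.000): φ=72.69738100°, λ=-78.51393400°, h=953.2650 m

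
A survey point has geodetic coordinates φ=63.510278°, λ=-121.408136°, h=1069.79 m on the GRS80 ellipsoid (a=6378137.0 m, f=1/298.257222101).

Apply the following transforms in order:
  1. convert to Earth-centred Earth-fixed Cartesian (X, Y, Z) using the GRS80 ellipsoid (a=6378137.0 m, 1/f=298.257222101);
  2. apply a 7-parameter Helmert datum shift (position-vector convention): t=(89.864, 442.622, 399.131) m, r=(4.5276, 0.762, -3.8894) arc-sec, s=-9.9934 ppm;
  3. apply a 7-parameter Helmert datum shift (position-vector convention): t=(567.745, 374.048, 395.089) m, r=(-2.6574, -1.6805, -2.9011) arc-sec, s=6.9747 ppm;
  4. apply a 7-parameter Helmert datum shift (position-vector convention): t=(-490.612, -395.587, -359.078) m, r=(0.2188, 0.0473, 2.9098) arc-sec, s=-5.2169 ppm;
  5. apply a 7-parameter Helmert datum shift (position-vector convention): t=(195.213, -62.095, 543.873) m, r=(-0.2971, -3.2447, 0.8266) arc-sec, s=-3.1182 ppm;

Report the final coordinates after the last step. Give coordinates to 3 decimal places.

X=-1486568.540 m, Y=-2434629.436 m, Z=5687395.504 m

start: φ=63.510278°, λ=-121.408136°, h=1069.790 m
→ ECEF (a=6378137.000, f=1/298.257222101): X=-1486798.0864, Y=-2434988.6937, Z=5686531.8791
→ Helmert 7p (PV): X=-1486718.2713, Y=-2434618.5232, Z=5686826.2264
→ Helmert 7p (PV): X=-1486241.4713, Y=-2434167.2788, Z=5687280.2330
→ Helmert 7p (PV): X=-1486688.6867, Y=-2434577.1663, Z=5686889.2437
→ Helmert 7p (PV): X=-1486568.5402, Y=-2434629.4364, Z=5687395.5039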